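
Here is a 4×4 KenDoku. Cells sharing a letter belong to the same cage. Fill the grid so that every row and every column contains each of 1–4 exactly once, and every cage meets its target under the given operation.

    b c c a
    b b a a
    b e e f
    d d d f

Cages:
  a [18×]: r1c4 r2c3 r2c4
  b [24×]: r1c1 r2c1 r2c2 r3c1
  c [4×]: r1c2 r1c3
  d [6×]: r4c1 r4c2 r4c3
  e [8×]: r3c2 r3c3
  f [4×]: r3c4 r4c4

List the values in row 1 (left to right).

2 4 1 3

The 3 cells of cage a must have product 18, leaving r1c4 = 3.
Cage a has product 18, which forces r2c3 = 3.
The 3 cells of cage a must have product 18, so r2c4 = 2.
Cage b has product 24, leaving r1c1 = 2.
Cage b has product 24, so r3c1 = 3.
Column 1 now contains 3, so r4c1 = 1.
Row 4 now contains 1, leaving r4c3 = 2.
Row 4 now contains 1, leaving r4c4 = 4.
Column 1 now contains 1, which forces r2c1 = 4.
Cage b needs product 24, leaving r2c2 = 1.
Cage e needs two cells with product 8; hence r3c2 = 2.
2 is placed in column 3, so r3c3 = 4.
Column 4 now contains 4, leaving r3c4 = 1.
2 is placed in row 4, so r4c2 = 3.
1 is placed in column 2, which forces r1c2 = 4.
Column 3 now contains 4; hence r1c3 = 1.
Completed grid: 2 4 1 3 / 4 1 3 2 / 3 2 4 1 / 1 3 2 4.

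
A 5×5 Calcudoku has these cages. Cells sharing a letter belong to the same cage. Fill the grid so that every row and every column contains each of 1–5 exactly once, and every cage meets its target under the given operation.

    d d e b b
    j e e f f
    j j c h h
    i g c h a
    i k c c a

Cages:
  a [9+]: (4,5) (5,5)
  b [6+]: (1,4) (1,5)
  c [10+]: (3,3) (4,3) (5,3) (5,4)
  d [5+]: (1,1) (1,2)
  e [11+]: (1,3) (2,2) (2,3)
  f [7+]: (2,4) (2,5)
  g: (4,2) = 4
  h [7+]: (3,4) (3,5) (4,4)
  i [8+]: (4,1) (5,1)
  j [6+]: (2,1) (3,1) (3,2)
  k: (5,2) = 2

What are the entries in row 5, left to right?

5 2 3 1 4

G is a freebie, so (4,2) = 4.
Row 4 now contains 4, leaving (4,5) = 5.
Cage k is given, leaving (5,2) = 2.
5 is placed in column 5, which forces (5,5) = 4.
Row 4 now contains 5, which forces (4,1) = 3.
Cage i's pair has sum 8, leaving (5,1) = 5.
Column 2 needs a 5, and only (2,2) is open for it.
Row 2 already has 5, leaving (2,4) = 4.
Cage f's pair has sum 7, so (2,5) = 3.
Column 4 now contains 4; hence (1,4) = 5.
Cage b's pair has sum 6, so (1,5) = 1.
Column 4 now contains 5, leaving (3,4) = 3.
1 is placed in column 5, leaving (3,5) = 2.
3 is placed in column 4, so (5,4) = 1.
The two cells of cage d must have sum 5, which forces (1,1) = 2.
Row 1 now contains 1, leaving (1,2) = 3.
Row 1 now contains 5; hence (1,3) = 4.
Cage j needs sum 6; hence (2,1) = 1.
Cage e needs sum 11, so (2,3) = 2.
Cage j has sum 6; hence (3,1) = 4.
Row 3 already has 3; hence (3,2) = 1.
Column 3 now contains 4, leaving (3,3) = 5.
2 is placed in column 3, leaving (4,3) = 1.
Column 4 now contains 1; hence (4,4) = 2.
Row 5 already has 1; hence (5,3) = 3.
Filled in: 2 3 4 5 1 / 1 5 2 4 3 / 4 1 5 3 2 / 3 4 1 2 5 / 5 2 3 1 4.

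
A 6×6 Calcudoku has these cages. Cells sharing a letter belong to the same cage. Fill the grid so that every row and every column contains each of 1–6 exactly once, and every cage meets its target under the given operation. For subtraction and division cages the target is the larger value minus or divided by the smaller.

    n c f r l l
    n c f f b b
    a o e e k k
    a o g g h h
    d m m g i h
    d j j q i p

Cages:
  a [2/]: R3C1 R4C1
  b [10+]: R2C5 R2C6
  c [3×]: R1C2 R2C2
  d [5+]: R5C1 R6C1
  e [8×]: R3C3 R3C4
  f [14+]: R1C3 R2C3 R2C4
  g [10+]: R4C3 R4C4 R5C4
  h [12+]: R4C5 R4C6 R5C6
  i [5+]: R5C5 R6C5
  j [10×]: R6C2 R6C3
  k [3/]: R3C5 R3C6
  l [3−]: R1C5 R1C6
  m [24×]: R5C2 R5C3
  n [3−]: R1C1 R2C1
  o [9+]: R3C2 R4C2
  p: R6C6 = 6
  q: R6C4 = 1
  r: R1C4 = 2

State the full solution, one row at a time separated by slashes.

R is a freebie, leaving R1C4 = 2.
Column 4 already has 2, leaving R3C4 = 4.
Cage q is given, which forces R6C4 = 1.
Cage p is given, so R6C6 = 6.
Cage b needs two cells with sum 10, which forces R2C5 = 6.
Column 6 already has 6; hence R2C6 = 4.
Row 3 already has 4, leaving R3C3 = 2.
2 is placed in column 3; hence R4C3 = 1.
2 is placed in column 3, which forces R6C3 = 5.
Cage f needs sum 14; hence R1C3 = 6.
Cage l needs two cells with difference 3; hence R1C5 = 4.
Cage l's pair has difference 3, which forces R1C6 = 1.
Column 3 already has 5, which forces R2C3 = 3.
Cage f needs sum 14; hence R2C4 = 5.
Column 6 now contains 1; hence R3C6 = 3.
Column 5 now contains 4, leaving R4C5 = 5.
5 is placed in row 4; hence R4C6 = 2.
Column 3 already has 6, which forces R5C3 = 4.
Column 6 already has 3, which forces R5C6 = 5.
Row 6 already has 5, which forces R6C2 = 2.
2 is placed in row 6, so R6C5 = 3.
4 is placed in row 1; hence R1C1 = 5.
Row 1 already has 1; hence R1C2 = 3.
The two cells of cage n must have difference 3, leaving R2C1 = 2.
Row 2 now contains 3, so R2C2 = 1.
Cage a's pair has quotient 2, leaving R3C1 = 6.
6 is placed in row 3; hence R3C2 = 5.
Row 3 already has 3; hence R3C5 = 1.
Cage a's pair has quotient 2, which forces R4C1 = 3.
Column 2 now contains 3, leaving R4C2 = 4.
3 is placed in row 4; hence R4C4 = 6.
Cage d needs two cells with sum 5, which forces R5C1 = 1.
4 is placed in row 5, so R5C2 = 6.
Column 4 now contains 6, which forces R5C4 = 3.
The two cells of cage i must have sum 5; hence R5C5 = 2.
Row 6 now contains 3; hence R6C1 = 4.

5 3 6 2 4 1 / 2 1 3 5 6 4 / 6 5 2 4 1 3 / 3 4 1 6 5 2 / 1 6 4 3 2 5 / 4 2 5 1 3 6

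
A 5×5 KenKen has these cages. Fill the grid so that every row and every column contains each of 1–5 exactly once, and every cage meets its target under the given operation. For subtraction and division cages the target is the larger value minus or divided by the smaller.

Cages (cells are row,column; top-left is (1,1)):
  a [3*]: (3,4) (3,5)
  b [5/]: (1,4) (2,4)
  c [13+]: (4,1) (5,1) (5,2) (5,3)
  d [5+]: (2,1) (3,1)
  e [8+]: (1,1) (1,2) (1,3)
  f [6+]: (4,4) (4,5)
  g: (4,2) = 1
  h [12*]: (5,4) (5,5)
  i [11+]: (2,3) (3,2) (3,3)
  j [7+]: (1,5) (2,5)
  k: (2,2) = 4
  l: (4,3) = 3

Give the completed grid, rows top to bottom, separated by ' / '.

4 3 1 5 2 / 3 4 2 1 5 / 2 5 4 3 1 / 5 1 3 2 4 / 1 2 5 4 3

Cage k is given; hence (2,2) = 4.
Cage g is a single given cell; hence (4,2) = 1.
Cage l is given; hence (4,3) = 3.
Row 1 needs a 3, and only (1,2) is open for it.
Row 1 needs a 2, and only (1,5) is open for it.
The two cells of cage j must have sum 7, which forces (2,5) = 5.
The two cells of cage f must have sum 6, so (4,4) = 2.
2 is placed in column 5, so (4,5) = 4.
Column 5 now contains 4, leaving (5,5) = 3.
Cage b's pair has quotient 5, which forces (1,4) = 5.
Row 2 already has 5, leaving (2,3) = 2.
Row 2 already has 5, leaving (2,4) = 1.
The 3 cells of cage i must have sum 11, so (3,2) = 5.
The 3 cells of cage i must have sum 11, so (3,3) = 4.
The two cells of cage a must have product 3, which forces (3,4) = 3.
3 is placed in column 5, which forces (3,5) = 1.
Row 4 now contains 4, so (4,1) = 5.
Column 2 already has 5, so (5,2) = 2.
Row 5 already has 3, leaving (5,4) = 4.
Cage e has sum 8, so (1,1) = 4.
Column 3 already has 4, so (1,3) = 1.
Row 2 already has 1, so (2,1) = 3.
Row 3 now contains 3, which forces (3,1) = 2.
Row 5 now contains 2, which forces (5,1) = 1.
Cage c needs sum 13, leaving (5,3) = 5.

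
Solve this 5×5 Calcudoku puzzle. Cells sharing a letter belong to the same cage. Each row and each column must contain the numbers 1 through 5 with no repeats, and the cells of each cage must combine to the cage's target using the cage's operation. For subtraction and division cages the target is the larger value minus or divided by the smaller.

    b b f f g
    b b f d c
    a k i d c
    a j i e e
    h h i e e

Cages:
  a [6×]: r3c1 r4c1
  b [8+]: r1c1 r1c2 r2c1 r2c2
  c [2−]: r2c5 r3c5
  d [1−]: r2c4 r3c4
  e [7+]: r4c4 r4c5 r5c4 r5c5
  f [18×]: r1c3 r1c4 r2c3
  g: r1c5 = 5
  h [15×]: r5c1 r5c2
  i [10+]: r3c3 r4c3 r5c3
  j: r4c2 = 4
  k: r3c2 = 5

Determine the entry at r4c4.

The 3 cells of cage f must have product 18; hence r1c3 = 2.
Cage f needs product 18, leaving r1c4 = 3.
Cage g is a single given cell, which forces r1c5 = 5.
The 3 cells of cage f must have product 18, leaving r2c3 = 3.
K is a freebie, so r3c2 = 5.
Cage j is a single given cell, which forces r4c2 = 4.
Column 2 already has 5, leaving r5c2 = 3.
The 4 cells of cage b must have sum 8, leaving r1c1 = 4.
Column 2 already has 4, leaving r1c2 = 1.
Cage b has sum 8, leaving r2c1 = 1.
The 4 cells of cage b must have sum 8, leaving r2c2 = 2.
Row 2 now contains 2, which forces r2c4 = 5.
Row 2 now contains 2; hence r2c5 = 4.
The 4 cells of cage e must have sum 7, which forces r4c4 = 1.
Cage e needs sum 7, leaving r4c5 = 3.
3 is placed in row 5, so r5c1 = 5.
Cage e has sum 7, leaving r5c4 = 2.
Cage e has sum 7, which forces r5c5 = 1.
Cage a needs two cells with product 6, leaving r3c1 = 3.
The 3 cells of cage i must have sum 10, which forces r3c3 = 1.
2 is placed in column 4, so r3c4 = 4.
3 is placed in column 5; hence r3c5 = 2.
Row 4 already has 3, leaving r4c1 = 2.
1 is placed in row 4, which forces r4c3 = 5.
Row 5 now contains 1, so r5c3 = 4.
Filled in: 4 1 2 3 5 / 1 2 3 5 4 / 3 5 1 4 2 / 2 4 5 1 3 / 5 3 4 2 1.

1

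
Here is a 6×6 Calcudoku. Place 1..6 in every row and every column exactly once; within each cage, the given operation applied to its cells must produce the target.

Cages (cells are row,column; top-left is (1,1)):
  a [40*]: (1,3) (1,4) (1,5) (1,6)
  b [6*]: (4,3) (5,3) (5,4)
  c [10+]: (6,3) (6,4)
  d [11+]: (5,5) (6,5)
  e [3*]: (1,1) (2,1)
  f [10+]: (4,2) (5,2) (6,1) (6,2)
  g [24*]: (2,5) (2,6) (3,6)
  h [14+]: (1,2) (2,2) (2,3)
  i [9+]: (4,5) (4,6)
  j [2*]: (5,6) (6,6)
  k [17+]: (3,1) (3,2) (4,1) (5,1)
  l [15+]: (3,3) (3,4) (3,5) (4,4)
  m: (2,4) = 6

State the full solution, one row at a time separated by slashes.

M is a freebie, which forces (2,4) = 6.
Column 4 already has 6, leaving (6,4) = 4.
Row 6 now contains 4; hence (6,3) = 6.
Row 6 already has 6, leaving (6,5) = 5.
5 is placed in column 5, so (5,5) = 6.
In row 1, 3 can only go at (1,1), so (1,1) = 3.
Column 1 already has 3, leaving (2,1) = 1.
Column 1 now contains 1, which forces (6,1) = 2.
2 is placed in row 6, which forces (6,6) = 1.
The 4 cells of cage k must have sum 17, leaving (3,2) = 2.
Column 6 now contains 1, which forces (5,6) = 2.
1 is placed in row 6, which forces (6,2) = 3.
Cage g needs product 24; hence (2,5) = 2.
Cage b has product 6; hence (4,3) = 2.
Cage a has product 40, leaving (1,4) = 2.
Row 1 needs a 6, and only (1,2) is open for it.
Cage h has sum 14, which forces (2,2) = 5.
The 3 cells of cage h must have sum 14, which forces (2,3) = 3.
Row 2 already has 3, which forces (2,6) = 4.
4 is placed in column 6, which forces (3,6) = 3.
Column 3 already has 3; hence (5,3) = 1.
1 is placed in row 5, leaving (5,4) = 3.
The 4 cells of cage a must have product 40, so (1,3) = 4.
Cage a needs product 40; hence (1,5) = 1.
4 is placed in column 6, so (1,6) = 5.
The 4 cells of cage l must have sum 15, leaving (3,3) = 5.
Cage l needs sum 15, leaving (3,4) = 1.
Row 3 now contains 3, so (3,5) = 4.
Cage f needs sum 10, so (4,2) = 1.
3 is placed in column 4, leaving (4,4) = 5.
4 is placed in column 5, leaving (4,5) = 3.
Column 6 already has 5, which forces (4,6) = 6.
1 is placed in row 5, leaving (5,2) = 4.
Row 3 now contains 4, so (3,1) = 6.
6 is placed in row 4, leaving (4,1) = 4.
4 is placed in row 5, so (5,1) = 5.

3 6 4 2 1 5 / 1 5 3 6 2 4 / 6 2 5 1 4 3 / 4 1 2 5 3 6 / 5 4 1 3 6 2 / 2 3 6 4 5 1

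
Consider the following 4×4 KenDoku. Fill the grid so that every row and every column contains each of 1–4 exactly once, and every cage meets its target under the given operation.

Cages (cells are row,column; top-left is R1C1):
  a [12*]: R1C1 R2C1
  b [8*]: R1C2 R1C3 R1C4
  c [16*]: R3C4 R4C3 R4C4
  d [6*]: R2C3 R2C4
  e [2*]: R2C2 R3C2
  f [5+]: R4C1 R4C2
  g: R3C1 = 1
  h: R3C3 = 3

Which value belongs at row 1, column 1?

3

Cage g is given, so R3C1 = 1.
1 is placed in row 3, leaving R3C2 = 2.
H is a freebie, so R3C3 = 3.
2 is placed in row 3, which forces R3C4 = 4.
Column 4 now contains 4, which forces R4C4 = 1.
Column 4 already has 1, which forces R1C4 = 2.
2 is placed in column 2, so R2C2 = 1.
Column 3 now contains 3; hence R2C3 = 2.
Cage d needs two cells with product 6, leaving R2C4 = 3.
Cage f's pair has sum 5, leaving R4C1 = 2.
Cage f needs two cells with sum 5, leaving R4C2 = 3.
The 3 cells of cage c must have product 16, leaving R4C3 = 4.
Cage a needs two cells with product 12; hence R1C1 = 3.
Column 2 now contains 1; hence R1C2 = 4.
Column 3 now contains 4, so R1C3 = 1.
3 is placed in row 2, leaving R2C1 = 4.
The full grid is 3 4 1 2 / 4 1 2 3 / 1 2 3 4 / 2 3 4 1.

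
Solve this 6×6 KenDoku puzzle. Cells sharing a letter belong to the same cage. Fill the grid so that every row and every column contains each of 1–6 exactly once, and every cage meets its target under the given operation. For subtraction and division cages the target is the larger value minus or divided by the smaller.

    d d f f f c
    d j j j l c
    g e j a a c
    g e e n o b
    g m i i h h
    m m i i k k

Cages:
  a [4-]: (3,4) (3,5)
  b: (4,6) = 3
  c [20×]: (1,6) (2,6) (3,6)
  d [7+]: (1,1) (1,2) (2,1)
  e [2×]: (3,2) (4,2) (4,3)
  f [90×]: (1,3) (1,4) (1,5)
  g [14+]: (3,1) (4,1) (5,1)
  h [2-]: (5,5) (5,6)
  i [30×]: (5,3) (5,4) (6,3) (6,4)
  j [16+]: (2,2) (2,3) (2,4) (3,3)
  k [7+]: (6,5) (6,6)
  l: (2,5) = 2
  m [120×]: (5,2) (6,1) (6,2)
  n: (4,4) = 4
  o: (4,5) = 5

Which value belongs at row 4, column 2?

Cage l is given, so (2,5) = 2.
Cage e needs product 2, leaving (3,2) = 1.
Cage e needs product 2, which forces (4,2) = 2.
The 3 cells of cage e must have product 2; hence (4,3) = 1.
Cage n is given, leaving (4,4) = 4.
Cage o is a single given cell; hence (4,5) = 5.
Cage b is given, which forces (4,6) = 3.
The two cells of cage a must have difference 4, so (3,4) = 2.
Column 5 already has 5; hence (3,5) = 6.
Row 4 now contains 3; hence (4,1) = 6.
Column 5 already has 6, which forces (1,5) = 3.
Column 5 now contains 3; hence (5,5) = 4.
Column 5 now contains 3, which forces (6,5) = 1.
Cage d has sum 7, which forces (1,1) = 2.
Row 1 now contains 3, which forces (1,2) = 4.
The 3 cells of cage d must have sum 7; hence (2,1) = 1.
Cage i needs product 30, leaving (5,4) = 1.
Cage k needs two cells with sum 7, leaving (6,6) = 6.
Cage c needs product 20, which forces (1,6) = 1.
Cage j needs sum 16, leaving (2,3) = 4.
4 is placed in row 2, leaving (2,6) = 5.
Cage j needs sum 16, leaving (3,3) = 3.
5 is placed in column 6, leaving (3,6) = 4.
Cage m has product 120, leaving (5,2) = 6.
Column 6 already has 6; hence (5,6) = 2.
The 3 cells of cage m must have product 120, leaving (6,1) = 4.
Row 6 now contains 6, which forces (6,2) = 5.
5 is placed in row 6; hence (6,3) = 2.
5 is placed in row 6, leaving (6,4) = 3.
Column 2 already has 6; hence (2,2) = 3.
3 is placed in column 4, leaving (2,4) = 6.
Row 3 now contains 3, which forces (3,1) = 5.
The 3 cells of cage g must have sum 14, leaving (5,1) = 3.
Row 5 now contains 2, which forces (5,3) = 5.
Column 3 already has 5, which forces (1,3) = 6.
Column 4 already has 6, so (1,4) = 5.
Filled in: 2 4 6 5 3 1 / 1 3 4 6 2 5 / 5 1 3 2 6 4 / 6 2 1 4 5 3 / 3 6 5 1 4 2 / 4 5 2 3 1 6.

2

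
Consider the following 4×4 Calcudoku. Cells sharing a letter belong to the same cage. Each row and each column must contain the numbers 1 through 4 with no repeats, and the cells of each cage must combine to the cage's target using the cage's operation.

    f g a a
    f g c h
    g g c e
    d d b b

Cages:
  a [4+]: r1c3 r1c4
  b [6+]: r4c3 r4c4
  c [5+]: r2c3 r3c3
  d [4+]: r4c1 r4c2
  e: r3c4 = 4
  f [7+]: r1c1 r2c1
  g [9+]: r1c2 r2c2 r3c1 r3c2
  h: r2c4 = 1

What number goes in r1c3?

Cage h is a single given cell, which forces r2c4 = 1.
E is a freebie, so r3c4 = 4.
4 is placed in column 4, so r4c4 = 2.
Cage a's pair has sum 4; hence r1c3 = 1.
Column 4 now contains 1, leaving r1c4 = 3.
Row 4 now contains 2, so r4c3 = 4.
Row 1 now contains 3; hence r1c1 = 4.
Row 1 now contains 4, which forces r1c2 = 2.
Cage f's pair has sum 7, so r2c1 = 3.
Row 2 now contains 3, leaving r2c2 = 4.
Row 2 now contains 3, leaving r2c3 = 2.
Column 1 already has 3, so r3c1 = 2.
Cage g has sum 9, so r3c2 = 1.
2 is placed in column 3, leaving r3c3 = 3.
Column 1 already has 3; hence r4c1 = 1.
Column 2 already has 1, which forces r4c2 = 3.
Filled in: 4 2 1 3 / 3 4 2 1 / 2 1 3 4 / 1 3 4 2.

1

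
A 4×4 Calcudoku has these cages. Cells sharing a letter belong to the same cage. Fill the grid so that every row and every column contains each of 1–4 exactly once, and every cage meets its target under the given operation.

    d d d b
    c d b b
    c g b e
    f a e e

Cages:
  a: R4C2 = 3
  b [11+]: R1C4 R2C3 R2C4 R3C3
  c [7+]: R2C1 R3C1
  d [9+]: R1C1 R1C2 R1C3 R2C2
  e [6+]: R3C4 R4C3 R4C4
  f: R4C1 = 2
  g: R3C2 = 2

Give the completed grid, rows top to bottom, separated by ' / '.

Cage g is given, so R3C2 = 2.
F is a freebie, which forces R4C1 = 2.
A is a freebie, leaving R4C2 = 3.
3 is placed in row 4, so R4C3 = 1.
Row 4 now contains 1; hence R4C4 = 4.
The 4 cells of cage d must have sum 9, which forces R1C1 = 1.
Cage d has sum 9, so R1C2 = 4.
Cage d needs sum 9, which forces R1C3 = 3.
3 is placed in row 1, so R1C4 = 2.
3 is placed in column 2, so R2C2 = 1.
Row 2 now contains 1, which forces R2C4 = 3.
Column 3 already has 3, which forces R3C3 = 4.
Cage e needs sum 6, so R3C4 = 1.
Row 2 already has 3, so R2C1 = 4.
4 is placed in column 3; hence R2C3 = 2.
Row 3 now contains 4, leaving R3C1 = 3.

1 4 3 2 / 4 1 2 3 / 3 2 4 1 / 2 3 1 4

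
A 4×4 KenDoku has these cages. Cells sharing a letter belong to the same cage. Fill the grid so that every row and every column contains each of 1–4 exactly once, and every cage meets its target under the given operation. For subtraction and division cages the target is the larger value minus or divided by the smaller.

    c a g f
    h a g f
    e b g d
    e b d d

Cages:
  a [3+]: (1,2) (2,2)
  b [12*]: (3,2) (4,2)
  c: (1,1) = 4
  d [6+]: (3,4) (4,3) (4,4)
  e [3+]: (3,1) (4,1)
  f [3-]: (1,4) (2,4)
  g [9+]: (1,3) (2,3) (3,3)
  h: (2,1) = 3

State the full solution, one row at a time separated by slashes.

Cage c is given, leaving (1,1) = 4.
Row 1 already has 4, which forces (1,4) = 1.
Cage h is a single given cell; hence (2,1) = 3.
Column 4 already has 1, leaving (2,4) = 4.
1 is placed in row 1, leaving (1,2) = 2.
The 3 cells of cage g must have sum 9, leaving (1,3) = 3.
Cage a's pair has sum 3; hence (2,2) = 1.
Row 2 already has 4, which forces (2,3) = 2.
Cage g needs sum 9; hence (3,3) = 4.
Cage d has sum 6; hence (4,3) = 1.
The two cells of cage e must have sum 3, leaving (3,1) = 1.
Row 3 already has 4, leaving (3,2) = 3.
3 is placed in row 3, which forces (3,4) = 2.
1 is placed in row 4, so (4,1) = 2.
Cage b needs two cells with product 12, leaving (4,2) = 4.
Column 4 already has 2; hence (4,4) = 3.

4 2 3 1 / 3 1 2 4 / 1 3 4 2 / 2 4 1 3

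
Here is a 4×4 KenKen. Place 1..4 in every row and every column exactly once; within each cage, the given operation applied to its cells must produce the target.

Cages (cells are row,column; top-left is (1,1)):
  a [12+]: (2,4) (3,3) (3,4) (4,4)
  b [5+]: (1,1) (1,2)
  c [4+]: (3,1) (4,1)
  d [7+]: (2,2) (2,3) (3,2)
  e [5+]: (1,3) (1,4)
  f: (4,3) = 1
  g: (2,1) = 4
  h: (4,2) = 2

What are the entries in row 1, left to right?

Cage g is a single given cell, so (2,1) = 4.
H is a freebie, so (4,2) = 2.
Cage f is given; hence (4,3) = 1.
The 3 cells of cage d must have sum 7, leaving (2,2) = 1.
The two cells of cage c must have sum 4, so (3,1) = 1.
Row 4 already has 1; hence (4,1) = 3.
Row 4 now contains 3, which forces (4,4) = 4.
Column 1 already has 1, leaving (1,1) = 2.
Cage b's pair has sum 5, so (1,2) = 3.
3 is placed in row 1, leaving (1,3) = 4.
3 is placed in row 1, leaving (1,4) = 1.
Cage a needs sum 12, leaving (2,4) = 3.
3 is placed in column 2, which forces (3,2) = 4.
Cage a needs sum 12, so (3,3) = 3.
The 4 cells of cage a must have sum 12, leaving (3,4) = 2.
Row 2 now contains 3, so (2,3) = 2.
Filled in: 2 3 4 1 / 4 1 2 3 / 1 4 3 2 / 3 2 1 4.

2 3 4 1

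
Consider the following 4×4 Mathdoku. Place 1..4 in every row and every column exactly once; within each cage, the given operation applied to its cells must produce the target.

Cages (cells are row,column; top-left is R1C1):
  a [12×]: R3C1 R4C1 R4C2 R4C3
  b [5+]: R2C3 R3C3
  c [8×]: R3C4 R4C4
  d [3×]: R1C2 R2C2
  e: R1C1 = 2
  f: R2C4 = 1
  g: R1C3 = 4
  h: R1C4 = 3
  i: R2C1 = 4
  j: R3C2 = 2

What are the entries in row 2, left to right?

4 3 2 1

Cage e is given, leaving R1C1 = 2.
G is a freebie, which forces R1C3 = 4.
Cage h is given, leaving R1C4 = 3.
Cage i is given, leaving R2C1 = 4.
F is a freebie, which forces R2C4 = 1.
Column 1 already has 2, so R3C1 = 1.
J is a freebie; hence R3C2 = 2.
2 is placed in row 3, leaving R3C3 = 3.
2 is placed in row 3, leaving R3C4 = 4.
Column 1 already has 1, leaving R4C1 = 3.
4 is placed in column 4, which forces R4C4 = 2.
3 is placed in row 1, which forces R1C2 = 1.
Row 2 now contains 1, which forces R2C2 = 3.
Column 3 now contains 3, which forces R2C3 = 2.
The 4 cells of cage a must have product 12; hence R4C2 = 4.
2 is placed in row 4, which forces R4C3 = 1.
Filled in: 2 1 4 3 / 4 3 2 1 / 1 2 3 4 / 3 4 1 2.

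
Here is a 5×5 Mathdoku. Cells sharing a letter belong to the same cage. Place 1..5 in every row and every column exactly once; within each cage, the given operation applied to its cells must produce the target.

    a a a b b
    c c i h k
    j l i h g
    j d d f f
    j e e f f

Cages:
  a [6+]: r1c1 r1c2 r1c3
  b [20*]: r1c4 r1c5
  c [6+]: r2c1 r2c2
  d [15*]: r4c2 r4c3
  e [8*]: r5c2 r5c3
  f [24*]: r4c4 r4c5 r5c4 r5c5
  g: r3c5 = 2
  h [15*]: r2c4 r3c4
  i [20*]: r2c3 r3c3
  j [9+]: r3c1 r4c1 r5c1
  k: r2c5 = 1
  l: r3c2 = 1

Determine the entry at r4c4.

2

Cage k is given, so r2c5 = 1.
Cage l is given, which forces r3c2 = 1.
G is a freebie; hence r3c5 = 2.
Row 2 needs a 3, and only r2c4 is open for it.
3 is placed in column 4; hence r3c4 = 5.
Column 4 already has 5, so r1c4 = 4.
Cage b needs two cells with product 20; hence r1c5 = 5.
Cage i's pair has product 20, so r2c3 = 5.
5 is placed in row 3; hence r3c3 = 4.
Column 3 already has 5, so r4c3 = 3.
Row 4 now contains 3, which forces r4c5 = 4.
Column 3 already has 4; hence r5c3 = 2.
2 is placed in row 5, so r5c4 = 1.
Column 5 already has 4, leaving r5c5 = 3.
2 is placed in column 3, leaving r1c3 = 1.
Row 3 already has 4, so r3c1 = 3.
Row 4 now contains 3; hence r4c2 = 5.
1 is placed in column 4, so r4c4 = 2.
2 is placed in row 5; hence r5c2 = 4.
Column 1 now contains 3, so r1c1 = 2.
Cage a needs sum 6, leaving r1c2 = 3.
Cage c's pair has sum 6; hence r2c1 = 4.
4 is placed in column 2, so r2c2 = 2.
2 is placed in row 4; hence r4c1 = 1.
Row 5 now contains 4, so r5c1 = 5.
The full grid is 2 3 1 4 5 / 4 2 5 3 1 / 3 1 4 5 2 / 1 5 3 2 4 / 5 4 2 1 3.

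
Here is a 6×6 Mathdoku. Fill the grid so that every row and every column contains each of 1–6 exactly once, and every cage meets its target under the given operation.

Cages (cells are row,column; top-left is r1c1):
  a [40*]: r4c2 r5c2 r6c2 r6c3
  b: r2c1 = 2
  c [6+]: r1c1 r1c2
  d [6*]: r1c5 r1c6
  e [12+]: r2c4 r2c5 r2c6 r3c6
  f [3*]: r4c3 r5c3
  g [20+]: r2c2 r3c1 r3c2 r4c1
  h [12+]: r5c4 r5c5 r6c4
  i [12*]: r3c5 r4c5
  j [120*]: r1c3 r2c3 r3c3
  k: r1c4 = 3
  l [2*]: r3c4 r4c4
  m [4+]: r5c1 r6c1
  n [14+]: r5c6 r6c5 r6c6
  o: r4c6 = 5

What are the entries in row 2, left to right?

2 3 6 5 1 4

K is a freebie, so r1c4 = 3.
Cage b is a single given cell, so r2c1 = 2.
O is a freebie, leaving r4c6 = 5.
In row 1, 2 can only go at r1c2, so r1c2 = 2.
Cage c needs two cells with sum 6, which forces r1c1 = 4.
Cage a needs product 40, which forces r6c3 = 2.
In row 1, 5 can only go at r1c3, so r1c3 = 5.
The only place for 5 in column 1 is r3c1.
Cage g needs sum 20, which forces r4c1 = 6.
Column 6 needs a 2, and only r3c6 is open for it.
Row 3 now contains 2, so r3c4 = 1.
Cage l's pair has product 2, so r4c4 = 2.
Row 5 needs a 2, and only r5c5 is open for it.
In row 5, 5 can only go at r5c2, so r5c2 = 5.
In row 6, 5 can only go at r6c5, so r6c5 = 5.
In row 2, 5 can only go at r2c4, so r2c4 = 5.
The only place for 3 in row 2 is r2c2.
Column 2 now contains 3, leaving r3c2 = 6.
6 is placed in row 3, leaving r3c3 = 4.
Row 3 already has 4, which forces r3c5 = 3.
Column 5 already has 3, so r4c5 = 4.
Column 3 now contains 4; hence r2c3 = 6.
4 is placed in column 5, so r2c5 = 1.
Cage e has sum 12; hence r2c6 = 4.
Row 4 already has 4, leaving r4c2 = 1.
1 is placed in row 4, leaving r4c3 = 3.
Column 3 now contains 3; hence r5c3 = 1.
The 4 cells of cage a must have product 40; hence r6c2 = 4.
Row 6 already has 4; hence r6c4 = 6.
Row 6 now contains 6; hence r6c6 = 3.
1 is placed in column 5, leaving r1c5 = 6.
Cage d needs two cells with product 6; hence r1c6 = 1.
Row 5 now contains 1, leaving r5c1 = 3.
Column 4 now contains 6, so r5c4 = 4.
Column 6 already has 3, which forces r5c6 = 6.
Row 6 now contains 3, which forces r6c1 = 1.
Completed grid: 4 2 5 3 6 1 / 2 3 6 5 1 4 / 5 6 4 1 3 2 / 6 1 3 2 4 5 / 3 5 1 4 2 6 / 1 4 2 6 5 3.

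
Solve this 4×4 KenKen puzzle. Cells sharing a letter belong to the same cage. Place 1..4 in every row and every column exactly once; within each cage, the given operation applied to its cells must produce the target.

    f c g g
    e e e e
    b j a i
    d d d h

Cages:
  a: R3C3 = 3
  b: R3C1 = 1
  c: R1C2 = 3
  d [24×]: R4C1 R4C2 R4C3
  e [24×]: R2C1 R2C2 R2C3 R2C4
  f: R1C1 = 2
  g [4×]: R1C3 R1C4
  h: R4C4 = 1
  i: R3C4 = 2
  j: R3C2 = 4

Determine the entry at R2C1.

F is a freebie, which forces R1C1 = 2.
Cage c is given; hence R1C2 = 3.
Cage b is given; hence R3C1 = 1.
J is a freebie, which forces R3C2 = 4.
A is a freebie, leaving R3C3 = 3.
Cage i is a single given cell; hence R3C4 = 2.
Column 2 already has 4, leaving R4C2 = 2.
2 is placed in row 4, which forces R4C3 = 4.
Cage h is a single given cell, leaving R4C4 = 1.
Column 3 already has 4, so R1C3 = 1.
Column 4 already has 1, which forces R1C4 = 4.
Column 2 already has 2; hence R2C2 = 1.
Cage e has product 24, so R2C3 = 2.
4 is placed in column 4, leaving R2C4 = 3.
4 is placed in row 4, so R4C1 = 3.
Row 2 now contains 3; hence R2C1 = 4.
Filled in: 2 3 1 4 / 4 1 2 3 / 1 4 3 2 / 3 2 4 1.

4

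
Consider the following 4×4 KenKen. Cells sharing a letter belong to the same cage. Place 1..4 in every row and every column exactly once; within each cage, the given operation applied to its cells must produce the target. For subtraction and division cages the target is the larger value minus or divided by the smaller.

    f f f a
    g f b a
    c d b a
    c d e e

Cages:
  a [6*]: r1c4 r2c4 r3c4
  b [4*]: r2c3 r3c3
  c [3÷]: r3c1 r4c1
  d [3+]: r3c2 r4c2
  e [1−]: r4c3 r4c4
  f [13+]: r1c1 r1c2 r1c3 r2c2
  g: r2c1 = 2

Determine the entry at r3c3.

Cage g is given; hence r2c1 = 2.
The 4 cells of cage f must have sum 13; hence r2c2 = 4.
4 is placed in row 2; hence r2c3 = 1.
1 is placed in row 2, leaving r2c4 = 3.
Column 3 now contains 1, which forces r3c3 = 4.
The 4 cells of cage f must have sum 13, which forces r1c1 = 4.
Row 1 needs a 1, and only r1c4 is open for it.
1 is placed in column 4, so r3c4 = 2.
The two cells of cage e must have difference 1, which forces r4c3 = 3.
Column 4 now contains 2, so r4c4 = 4.
The 4 cells of cage f must have sum 13, so r1c2 = 3.
Column 3 already has 3, which forces r1c3 = 2.
The two cells of cage c must have quotient 3, leaving r3c1 = 3.
2 is placed in row 3, leaving r3c2 = 1.
Row 4 already has 3; hence r4c1 = 1.
The two cells of cage d must have sum 3, which forces r4c2 = 2.
Filled in: 4 3 2 1 / 2 4 1 3 / 3 1 4 2 / 1 2 3 4.

4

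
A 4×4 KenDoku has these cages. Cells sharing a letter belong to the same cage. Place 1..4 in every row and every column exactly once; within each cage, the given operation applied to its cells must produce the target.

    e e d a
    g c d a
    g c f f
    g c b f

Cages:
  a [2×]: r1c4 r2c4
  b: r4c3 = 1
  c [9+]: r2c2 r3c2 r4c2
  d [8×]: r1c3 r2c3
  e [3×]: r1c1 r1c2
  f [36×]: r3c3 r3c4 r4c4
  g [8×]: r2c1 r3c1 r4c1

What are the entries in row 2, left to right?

4 3 2 1

Cage f has product 36; hence r3c3 = 3.
Cage f has product 36; hence r3c4 = 4.
B is a freebie, so r4c3 = 1.
Cage f has product 36; hence r4c4 = 3.
The 3 cells of cage c must have sum 9; hence r2c2 = 3.
4 is placed in row 3, which forces r3c2 = 2.
The 3 cells of cage c must have sum 9, so r4c2 = 4.
The two cells of cage e must have product 3, leaving r1c1 = 3.
3 is placed in column 2, which forces r1c2 = 1.
Row 1 already has 1, leaving r1c4 = 2.
Cage g needs product 8; hence r2c1 = 4.
Row 2 now contains 4, so r2c3 = 2.
Column 4 now contains 2; hence r2c4 = 1.
Row 3 already has 2, leaving r3c1 = 1.
4 is placed in row 4, leaving r4c1 = 2.
2 is placed in row 1, so r1c3 = 4.
The full grid is 3 1 4 2 / 4 3 2 1 / 1 2 3 4 / 2 4 1 3.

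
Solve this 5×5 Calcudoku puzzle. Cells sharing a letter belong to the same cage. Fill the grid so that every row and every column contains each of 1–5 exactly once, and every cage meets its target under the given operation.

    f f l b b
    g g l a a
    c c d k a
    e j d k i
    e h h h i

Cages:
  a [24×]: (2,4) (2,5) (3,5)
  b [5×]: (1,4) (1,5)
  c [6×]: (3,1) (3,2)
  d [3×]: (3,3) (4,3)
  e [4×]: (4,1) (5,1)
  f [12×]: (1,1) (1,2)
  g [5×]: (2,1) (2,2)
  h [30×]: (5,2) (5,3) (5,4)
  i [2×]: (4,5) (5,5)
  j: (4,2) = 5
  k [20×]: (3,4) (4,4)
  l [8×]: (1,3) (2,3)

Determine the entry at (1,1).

3

Cage j is a single given cell; hence (4,2) = 5.
Row 4 already has 5, so (4,4) = 4.
Cage g needs two cells with product 5, so (2,1) = 5.
5 is placed in column 2, which forces (2,2) = 1.
Column 4 now contains 4, which forces (3,4) = 5.
4 is placed in row 4, which forces (4,1) = 1.
1 is placed in row 4, so (4,3) = 3.
1 is placed in row 4, leaving (4,5) = 2.
The two cells of cage e must have product 4, leaving (5,1) = 4.
2 is placed in column 5, so (5,5) = 1.
Column 1 already has 4, so (1,1) = 3.
The two cells of cage f must have product 12, leaving (1,2) = 4.
4 is placed in row 1, so (1,3) = 2.
Column 4 already has 5, which forces (1,4) = 1.
Column 5 already has 1, so (1,5) = 5.
2 is placed in column 3, leaving (2,3) = 4.
Cage a needs product 24, leaving (2,4) = 2.
Row 2 now contains 4; hence (2,5) = 3.
Column 1 already has 3, so (3,1) = 2.
Row 3 already has 2, leaving (3,2) = 3.
Column 3 already has 3, leaving (3,3) = 1.
Column 5 now contains 3; hence (3,5) = 4.
Column 2 now contains 3; hence (5,2) = 2.
Cage h has product 30, so (5,3) = 5.
2 is placed in column 4, which forces (5,4) = 3.
Filled in: 3 4 2 1 5 / 5 1 4 2 3 / 2 3 1 5 4 / 1 5 3 4 2 / 4 2 5 3 1.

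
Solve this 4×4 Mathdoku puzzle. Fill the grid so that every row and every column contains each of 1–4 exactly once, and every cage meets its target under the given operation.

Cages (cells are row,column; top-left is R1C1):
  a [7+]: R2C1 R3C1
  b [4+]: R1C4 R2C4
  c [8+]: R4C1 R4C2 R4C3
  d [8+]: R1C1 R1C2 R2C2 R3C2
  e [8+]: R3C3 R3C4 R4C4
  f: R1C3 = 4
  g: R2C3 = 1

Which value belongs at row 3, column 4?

4

Cage f is a single given cell; hence R1C3 = 4.
Cage g is a single given cell, leaving R2C3 = 1.
Row 2 already has 1, so R2C4 = 3.
1 is placed in column 3; hence R4C3 = 3.
Column 4 now contains 3, which forces R1C4 = 1.
3 is placed in row 2, so R2C1 = 4.
4 is placed in row 2, so R2C2 = 2.
Cage a needs two cells with sum 7, so R3C1 = 3.
Row 3 now contains 3, which forces R3C2 = 1.
Column 3 already has 3, leaving R3C3 = 2.
Cage e has sum 8, so R3C4 = 4.
Column 1 now contains 4, which forces R4C1 = 1.
1 is placed in column 2, which forces R4C2 = 4.
Cage e has sum 8, so R4C4 = 2.
1 is placed in row 1; hence R1C1 = 2.
Column 2 now contains 2, which forces R1C2 = 3.
Filled in: 2 3 4 1 / 4 2 1 3 / 3 1 2 4 / 1 4 3 2.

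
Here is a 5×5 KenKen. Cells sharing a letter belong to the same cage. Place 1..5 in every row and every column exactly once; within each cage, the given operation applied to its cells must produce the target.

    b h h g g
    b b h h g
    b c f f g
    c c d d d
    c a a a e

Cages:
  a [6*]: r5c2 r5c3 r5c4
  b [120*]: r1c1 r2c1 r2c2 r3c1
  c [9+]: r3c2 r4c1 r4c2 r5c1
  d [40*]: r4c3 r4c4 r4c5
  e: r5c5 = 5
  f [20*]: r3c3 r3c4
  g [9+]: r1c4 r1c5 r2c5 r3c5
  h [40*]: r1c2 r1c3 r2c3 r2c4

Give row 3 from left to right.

3 1 5 4 2

Cage e is given, leaving r5c5 = 5.
The only place for 4 in row 5 is r5c1.
The 4 cells of cage b must have product 120, leaving r2c2 = 4.
Cage h has product 40, so r1c3 = 4.
4 is placed in column 3; hence r3c3 = 5.
Row 3 already has 5, leaving r3c4 = 4.
Column 3 now contains 5; hence r4c3 = 2.
2 is placed in row 4, so r4c4 = 5.
2 is placed in row 4, so r4c5 = 4.
Cage h needs product 40, leaving r1c2 = 5.
Cage g needs sum 9, leaving r1c4 = 3.
Column 3 now contains 2, so r2c3 = 1.
Cage h has product 40, which forces r2c4 = 2.
Row 2 already has 2, which forces r2c5 = 3.
Cage c has sum 9; hence r3c2 = 1.
Row 3 already has 1, leaving r3c5 = 2.
2 is placed in row 4, so r4c1 = 1.
Cage c has sum 9, leaving r4c2 = 3.
3 is placed in column 2; hence r5c2 = 2.
1 is placed in column 3; hence r5c3 = 3.
2 is placed in column 4, which forces r5c4 = 1.
Row 1 already has 3; hence r1c1 = 2.
2 is placed in column 5, which forces r1c5 = 1.
Row 2 now contains 3, so r2c1 = 5.
Row 3 already has 2, so r3c1 = 3.
The full grid is 2 5 4 3 1 / 5 4 1 2 3 / 3 1 5 4 2 / 1 3 2 5 4 / 4 2 3 1 5.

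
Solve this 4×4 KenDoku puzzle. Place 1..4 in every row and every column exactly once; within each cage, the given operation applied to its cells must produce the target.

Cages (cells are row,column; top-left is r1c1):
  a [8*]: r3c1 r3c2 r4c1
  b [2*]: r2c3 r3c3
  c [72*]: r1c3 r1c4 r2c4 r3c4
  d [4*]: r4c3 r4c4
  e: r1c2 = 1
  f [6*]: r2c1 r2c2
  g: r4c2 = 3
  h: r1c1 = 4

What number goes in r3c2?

4

Cage h is a single given cell, leaving r1c1 = 4.
E is a freebie, so r1c2 = 1.
Cage c needs product 72, which forces r1c3 = 3.
4 is placed in row 1, leaving r1c4 = 2.
Cage g is a single given cell, which forces r4c2 = 3.
Cage f's pair has product 6, which forces r2c1 = 3.
Column 2 already has 3, which forces r2c2 = 2.
Row 2 now contains 2, so r2c3 = 1.
3 is placed in row 2; hence r2c4 = 4.
The 3 cells of cage a must have product 8, which forces r3c2 = 4.
Column 3 now contains 1, so r3c3 = 2.
Column 4 now contains 4, so r3c4 = 3.
Column 3 now contains 1; hence r4c3 = 4.
Column 4 now contains 4, so r4c4 = 1.
Row 3 now contains 2; hence r3c1 = 1.
1 is placed in row 4, which forces r4c1 = 2.
Filled in: 4 1 3 2 / 3 2 1 4 / 1 4 2 3 / 2 3 4 1.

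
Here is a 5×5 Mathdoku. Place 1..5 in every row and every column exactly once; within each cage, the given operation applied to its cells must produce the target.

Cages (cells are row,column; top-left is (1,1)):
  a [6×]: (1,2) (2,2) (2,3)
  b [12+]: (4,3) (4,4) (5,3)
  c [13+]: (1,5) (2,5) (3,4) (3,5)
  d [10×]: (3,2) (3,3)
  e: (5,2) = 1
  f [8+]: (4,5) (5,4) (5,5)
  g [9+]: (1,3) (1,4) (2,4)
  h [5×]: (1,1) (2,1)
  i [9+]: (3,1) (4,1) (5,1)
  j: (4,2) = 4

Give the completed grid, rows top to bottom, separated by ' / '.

J is a freebie; hence (4,2) = 4.
Cage e is a single given cell, leaving (5,2) = 1.
Cage a needs product 6, so (2,3) = 1.
The two cells of cage h must have product 5, which forces (1,1) = 1.
1 is placed in row 2, which forces (2,1) = 5.
In row 4, 1 can only go at (4,5), so (4,5) = 1.
Row 3 needs a 1, and only (3,4) is open for it.
Column 2 needs a 5, and only (3,2) is open for it.
Cage c needs sum 13; hence (1,5) = 5.
Row 3 now contains 5, so (3,3) = 2.
Cage b has sum 12; hence (5,3) = 4.
Column 3 already has 4, which forces (1,3) = 3.
Cage i has sum 9, leaving (3,1) = 4.
Row 3 already has 4, which forces (3,5) = 3.
Column 3 already has 3, leaving (4,3) = 5.
Row 4 now contains 5, so (4,4) = 3.
Cage f needs sum 8, so (5,4) = 5.
The 3 cells of cage f must have sum 8, so (5,5) = 2.
Row 1 now contains 3, so (1,2) = 2.
Row 1 now contains 2; hence (1,4) = 4.
Cage a has product 6; hence (2,2) = 3.
4 is placed in column 4, which forces (2,4) = 2.
Column 5 now contains 3, so (2,5) = 4.
Row 4 now contains 3, so (4,1) = 2.
Row 5 now contains 2; hence (5,1) = 3.

1 2 3 4 5 / 5 3 1 2 4 / 4 5 2 1 3 / 2 4 5 3 1 / 3 1 4 5 2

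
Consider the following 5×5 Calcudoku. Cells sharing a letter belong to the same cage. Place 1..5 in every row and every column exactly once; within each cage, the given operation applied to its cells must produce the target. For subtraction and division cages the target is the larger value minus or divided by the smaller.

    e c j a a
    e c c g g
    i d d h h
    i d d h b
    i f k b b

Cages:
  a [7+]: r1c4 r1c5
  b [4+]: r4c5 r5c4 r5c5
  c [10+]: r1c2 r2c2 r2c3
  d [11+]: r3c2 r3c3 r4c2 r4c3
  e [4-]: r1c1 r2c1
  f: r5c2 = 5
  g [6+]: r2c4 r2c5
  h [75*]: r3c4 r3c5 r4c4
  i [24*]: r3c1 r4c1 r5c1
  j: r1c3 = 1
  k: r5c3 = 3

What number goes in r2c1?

1

Cage j is given; hence r1c3 = 1.
The 3 cells of cage h must have product 75, so r3c4 = 3.
Cage h has product 75; hence r3c5 = 5.
Cage h has product 75, leaving r4c4 = 5.
Cage b needs sum 4; hence r4c5 = 1.
Cage f is given, so r5c2 = 5.
Cage k is a single given cell, so r5c3 = 3.
Cage b needs sum 4, which forces r5c4 = 1.
Cage b needs sum 4; hence r5c5 = 2.
1 is placed in row 1; hence r1c1 = 5.
Cage a needs two cells with sum 7, which forces r1c4 = 4.
Cage a's pair has sum 7, leaving r1c5 = 3.
Cage e's pair has difference 4; hence r2c1 = 1.
The two cells of cage g must have sum 6, which forces r2c4 = 2.
2 is placed in column 5, which forces r2c5 = 4.
Cage i needs product 24, which forces r3c1 = 2.
Row 3 already has 2, which forces r3c2 = 1.
The 4 cells of cage d must have sum 11; hence r3c3 = 4.
Cage i needs product 24, which forces r4c1 = 3.
3 is placed in row 4, which forces r4c2 = 4.
The 4 cells of cage d must have sum 11, so r4c3 = 2.
2 is placed in row 5, which forces r5c1 = 4.
3 is placed in row 1, which forces r1c2 = 2.
Row 2 now contains 2; hence r2c2 = 3.
Row 2 now contains 4, which forces r2c3 = 5.
The full grid is 5 2 1 4 3 / 1 3 5 2 4 / 2 1 4 3 5 / 3 4 2 5 1 / 4 5 3 1 2.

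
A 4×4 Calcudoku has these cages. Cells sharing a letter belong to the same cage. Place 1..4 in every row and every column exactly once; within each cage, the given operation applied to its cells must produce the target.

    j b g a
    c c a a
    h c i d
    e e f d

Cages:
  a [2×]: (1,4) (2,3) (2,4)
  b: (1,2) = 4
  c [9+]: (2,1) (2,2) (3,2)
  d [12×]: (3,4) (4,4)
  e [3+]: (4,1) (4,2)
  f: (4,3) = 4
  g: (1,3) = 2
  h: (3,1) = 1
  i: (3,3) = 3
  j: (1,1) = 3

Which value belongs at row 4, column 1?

Cage j is a single given cell; hence (1,1) = 3.
Cage b is given, which forces (1,2) = 4.
Cage g is given, leaving (1,3) = 2.
Cage a has product 2, so (1,4) = 1.
Cage a has product 2; hence (2,3) = 1.
The 3 cells of cage a must have product 2, leaving (2,4) = 2.
Cage h is given, so (3,1) = 1.
I is a freebie; hence (3,3) = 3.
Row 3 now contains 3, leaving (3,4) = 4.
Column 1 already has 1, leaving (4,1) = 2.
2 is placed in row 4, so (4,2) = 1.
F is a freebie; hence (4,3) = 4.
4 is placed in column 4, so (4,4) = 3.
2 is placed in row 2, leaving (2,1) = 4.
2 is placed in row 2, so (2,2) = 3.
Row 3 now contains 3, which forces (3,2) = 2.
Completed grid: 3 4 2 1 / 4 3 1 2 / 1 2 3 4 / 2 1 4 3.

2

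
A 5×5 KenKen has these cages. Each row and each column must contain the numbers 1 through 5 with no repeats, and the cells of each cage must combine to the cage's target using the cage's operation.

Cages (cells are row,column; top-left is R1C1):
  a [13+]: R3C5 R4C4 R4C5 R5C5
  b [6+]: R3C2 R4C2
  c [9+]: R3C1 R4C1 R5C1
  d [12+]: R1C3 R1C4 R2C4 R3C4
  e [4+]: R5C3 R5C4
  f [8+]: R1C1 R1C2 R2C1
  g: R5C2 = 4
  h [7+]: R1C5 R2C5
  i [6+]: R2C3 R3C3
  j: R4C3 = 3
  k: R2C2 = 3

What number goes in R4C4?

5

Cage k is given, so R2C2 = 3.
Cage j is a single given cell; hence R4C3 = 3.
G is a freebie, which forces R5C2 = 4.
3 is placed in column 3, so R5C3 = 1.
Row 5 already has 1, leaving R5C4 = 3.
The 3 cells of cage c must have sum 9; hence R3C1 = 3.
Row 1 needs a 3, and only R1C5 is open for it.
Cage h needs two cells with sum 7, so R2C5 = 4.
Row 2 already has 4, which forces R2C3 = 2.
Cage i's pair has sum 6; hence R3C3 = 4.
Cage a has sum 13, which forces R4C4 = 5.
Column 3 now contains 4; hence R1C3 = 5.
Cage d needs sum 12, leaving R1C4 = 4.
5 is placed in column 4; hence R2C4 = 1.
Cage b's pair has sum 6; hence R3C2 = 5.
Cage d needs sum 12, so R3C4 = 2.
Row 3 already has 2; hence R3C5 = 1.
Row 4 already has 5, which forces R4C2 = 1.
Column 5 already has 1, leaving R4C5 = 2.
2 is placed in column 5; hence R5C5 = 5.
Cage f has sum 8, so R1C1 = 1.
Column 2 now contains 1, leaving R1C2 = 2.
Row 2 now contains 1, which forces R2C1 = 5.
Row 4 now contains 1, leaving R4C1 = 4.
5 is placed in row 5, so R5C1 = 2.
Completed grid: 1 2 5 4 3 / 5 3 2 1 4 / 3 5 4 2 1 / 4 1 3 5 2 / 2 4 1 3 5.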